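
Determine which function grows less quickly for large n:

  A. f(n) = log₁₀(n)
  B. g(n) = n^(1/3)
A

f(n) = log₁₀(n) is O(log n), while g(n) = n^(1/3) is O(n^(1/3)).
Since O(log n) grows slower than O(n^(1/3)), f(n) is dominated.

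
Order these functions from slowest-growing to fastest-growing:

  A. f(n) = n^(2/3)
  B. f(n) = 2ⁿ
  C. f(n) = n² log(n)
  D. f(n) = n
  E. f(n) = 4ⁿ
A < D < C < B < E

Comparing growth rates:
A = n^(2/3) is O(n^(2/3))
D = n is O(n)
C = n² log(n) is O(n² log n)
B = 2ⁿ is O(2ⁿ)
E = 4ⁿ is O(4ⁿ)

Therefore, the order from slowest to fastest is: A < D < C < B < E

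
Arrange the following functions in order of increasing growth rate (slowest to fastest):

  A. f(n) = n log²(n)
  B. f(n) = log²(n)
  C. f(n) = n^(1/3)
B < C < A

Comparing growth rates:
B = log²(n) is O(log² n)
C = n^(1/3) is O(n^(1/3))
A = n log²(n) is O(n log² n)

Therefore, the order from slowest to fastest is: B < C < A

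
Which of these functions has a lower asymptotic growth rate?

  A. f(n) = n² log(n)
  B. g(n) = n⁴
A

f(n) = n² log(n) is O(n² log n), while g(n) = n⁴ is O(n⁴).
Since O(n² log n) grows slower than O(n⁴), f(n) is dominated.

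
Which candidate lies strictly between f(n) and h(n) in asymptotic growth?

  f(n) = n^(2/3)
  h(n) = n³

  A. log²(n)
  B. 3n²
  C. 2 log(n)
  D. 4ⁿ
B

We need g(n) with n^(2/3) = o(g(n)) and g(n) = o(n³), i.e. O(n^(2/3)) ≺ g ≺ O(n³).
Check each option:
  A. log²(n) — O(log² n) does not grow strictly faster than f(n)
  B. 3n² — O(n²) is strictly between O(n^(2/3)) and O(n³) ✓
  C. 2 log(n) — O(log n) does not grow strictly faster than f(n)
  D. 4ⁿ — O(4ⁿ) does not grow strictly slower than h(n)

Only option B (3n²) lies strictly between.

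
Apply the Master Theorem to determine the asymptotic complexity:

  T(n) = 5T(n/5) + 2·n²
Θ(n²)

Master Theorem: a = 5, b = 5, f(n) = 2·n².
Compute the critical exponent d = log₅(5) = 1.
Compare f(n) = Θ(n²) against n^d:
  k = 2 > d = 1, so f(n) = Ω(n^(d+ε)) — Case 3.
  Regularity: a·(n/b)^2/n^2 = a/b^2 = 5/25 < 1 ✓.
  The top-level work dominates: T(n) = Θ(f(n)) = Θ(n²).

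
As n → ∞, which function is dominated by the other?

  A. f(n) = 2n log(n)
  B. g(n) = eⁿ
A

f(n) = 2n log(n) is O(n log n), while g(n) = eⁿ is O(eⁿ).
Since O(n log n) grows slower than O(eⁿ), f(n) is dominated.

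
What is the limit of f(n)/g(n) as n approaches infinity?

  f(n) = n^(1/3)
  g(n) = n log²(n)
0

Since n^(1/3) (O(n^(1/3))) grows slower than n log²(n) (O(n log² n)),
the ratio f(n)/g(n) → 0 as n → ∞.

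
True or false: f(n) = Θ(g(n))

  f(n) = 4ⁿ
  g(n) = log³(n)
False

f(n) = 4ⁿ is O(4ⁿ), and g(n) = log³(n) is O(log³ n).
Since they have different growth rates, f(n) = Θ(g(n)) is false.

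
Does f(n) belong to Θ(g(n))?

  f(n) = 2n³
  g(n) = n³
True

f(n) = 2n³ and g(n) = n³ are both O(n³).
Since they have the same asymptotic growth rate, f(n) = Θ(g(n)) is true.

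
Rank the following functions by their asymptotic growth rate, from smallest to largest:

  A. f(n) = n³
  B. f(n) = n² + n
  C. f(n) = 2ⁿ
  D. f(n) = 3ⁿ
B < A < C < D

Comparing growth rates:
B = n² + n is O(n²)
A = n³ is O(n³)
C = 2ⁿ is O(2ⁿ)
D = 3ⁿ is O(3ⁿ)

Therefore, the order from slowest to fastest is: B < A < C < D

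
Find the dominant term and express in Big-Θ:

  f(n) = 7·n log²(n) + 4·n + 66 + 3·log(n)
Θ(n log² n)

Order the terms by growth rate: 66 ≺ 3·log(n) ≺ 4·n ≺ 7·n log²(n).
The fastest-growing term 7·n log²(n) dominates as n → ∞; dropping its constant factor gives Θ(n log² n).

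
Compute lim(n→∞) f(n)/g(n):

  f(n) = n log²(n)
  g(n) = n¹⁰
0

Since n log²(n) (O(n log² n)) grows slower than n¹⁰ (O(n¹⁰)),
the ratio f(n)/g(n) → 0 as n → ∞.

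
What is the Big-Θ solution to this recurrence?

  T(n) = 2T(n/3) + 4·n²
Θ(n²)

Master Theorem: a = 2, b = 3, f(n) = 4·n².
Compute the critical exponent d = log₃(2) = 0.631.
Compare f(n) = Θ(n²) against n^d:
  k = 2 > d = 0.631, so f(n) = Ω(n^(d+ε)) — Case 3.
  Regularity: a·(n/b)^2/n^2 = a/b^2 = 2/9 < 1 ✓.
  The top-level work dominates: T(n) = Θ(f(n)) = Θ(n²).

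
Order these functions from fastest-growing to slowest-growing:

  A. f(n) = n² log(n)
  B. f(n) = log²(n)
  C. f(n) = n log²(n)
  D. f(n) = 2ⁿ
D > A > C > B

Comparing growth rates:
D = 2ⁿ is O(2ⁿ)
A = n² log(n) is O(n² log n)
C = n log²(n) is O(n log² n)
B = log²(n) is O(log² n)

Therefore, the order from fastest to slowest is: D > A > C > B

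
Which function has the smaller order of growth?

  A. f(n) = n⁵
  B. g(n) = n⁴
B

f(n) = n⁵ is O(n⁵), while g(n) = n⁴ is O(n⁴).
Since O(n⁴) grows slower than O(n⁵), g(n) is dominated.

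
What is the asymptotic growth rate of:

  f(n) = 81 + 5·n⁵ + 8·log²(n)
Θ(n⁵)

Order the terms by growth rate: 81 ≺ 8·log²(n) ≺ 5·n⁵.
The fastest-growing term 5·n⁵ dominates as n → ∞; dropping its constant factor gives Θ(n⁵).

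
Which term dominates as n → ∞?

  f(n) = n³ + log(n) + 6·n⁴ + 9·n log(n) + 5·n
6·n⁴

Looking at each term:
  - n³ is O(n³)
  - log(n) is O(log n)
  - 6·n⁴ is O(n⁴)
  - 9·n log(n) is O(n log n)
  - 5·n is O(n)

The term 6·n⁴ (O(n⁴)) grows fastest and dominates all others.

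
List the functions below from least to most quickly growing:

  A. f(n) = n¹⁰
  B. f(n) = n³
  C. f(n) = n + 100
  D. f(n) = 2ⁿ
C < B < A < D

Comparing growth rates:
C = n + 100 is O(n)
B = n³ is O(n³)
A = n¹⁰ is O(n¹⁰)
D = 2ⁿ is O(2ⁿ)

Therefore, the order from slowest to fastest is: C < B < A < D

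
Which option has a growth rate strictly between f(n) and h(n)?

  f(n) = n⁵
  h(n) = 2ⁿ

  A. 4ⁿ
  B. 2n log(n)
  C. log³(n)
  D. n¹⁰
D

We need g(n) with n⁵ = o(g(n)) and g(n) = o(2ⁿ), i.e. O(n⁵) ≺ g ≺ O(2ⁿ).
Check each option:
  A. 4ⁿ — O(4ⁿ) does not grow strictly slower than h(n)
  B. 2n log(n) — O(n log n) does not grow strictly faster than f(n)
  C. log³(n) — O(log³ n) does not grow strictly faster than f(n)
  D. n¹⁰ — O(n¹⁰) is strictly between O(n⁵) and O(2ⁿ) ✓

Only option D (n¹⁰) lies strictly between.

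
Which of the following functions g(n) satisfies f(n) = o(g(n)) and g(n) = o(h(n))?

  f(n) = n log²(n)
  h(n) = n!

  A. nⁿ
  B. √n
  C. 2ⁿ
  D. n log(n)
C

We need g(n) with n log²(n) = o(g(n)) and g(n) = o(n!), i.e. O(n log² n) ≺ g ≺ O(n!).
Check each option:
  A. nⁿ — O(nⁿ) does not grow strictly slower than h(n)
  B. √n — O(√n) does not grow strictly faster than f(n)
  C. 2ⁿ — O(2ⁿ) is strictly between O(n log² n) and O(n!) ✓
  D. n log(n) — O(n log n) does not grow strictly faster than f(n)

Only option C (2ⁿ) lies strictly between.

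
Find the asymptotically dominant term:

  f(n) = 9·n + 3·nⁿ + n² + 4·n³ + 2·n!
3·nⁿ

Looking at each term:
  - 9·n is O(n)
  - 3·nⁿ is O(nⁿ)
  - n² is O(n²)
  - 4·n³ is O(n³)
  - 2·n! is O(n!)

The term 3·nⁿ (O(nⁿ)) grows fastest and dominates all others.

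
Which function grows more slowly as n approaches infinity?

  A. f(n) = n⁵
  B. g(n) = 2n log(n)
B

f(n) = n⁵ is O(n⁵), while g(n) = 2n log(n) is O(n log n).
Since O(n log n) grows slower than O(n⁵), g(n) is dominated.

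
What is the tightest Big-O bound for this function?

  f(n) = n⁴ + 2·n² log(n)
O(n⁴)

The dominant term in n⁴ + 2·n² log(n) is n⁴, which is Θ(n⁴).
Lower-order terms (2·n² log(n)) are asymptotically negligible.
Constants are absorbed, so the tightest bound is O(n⁴).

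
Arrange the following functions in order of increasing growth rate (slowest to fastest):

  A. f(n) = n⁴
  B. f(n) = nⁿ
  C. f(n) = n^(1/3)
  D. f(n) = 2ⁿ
C < A < D < B

Comparing growth rates:
C = n^(1/3) is O(n^(1/3))
A = n⁴ is O(n⁴)
D = 2ⁿ is O(2ⁿ)
B = nⁿ is O(nⁿ)

Therefore, the order from slowest to fastest is: C < A < D < B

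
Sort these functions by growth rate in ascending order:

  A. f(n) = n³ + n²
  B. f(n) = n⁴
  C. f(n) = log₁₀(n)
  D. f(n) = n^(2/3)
C < D < A < B

Comparing growth rates:
C = log₁₀(n) is O(log n)
D = n^(2/3) is O(n^(2/3))
A = n³ + n² is O(n³)
B = n⁴ is O(n⁴)

Therefore, the order from slowest to fastest is: C < D < A < B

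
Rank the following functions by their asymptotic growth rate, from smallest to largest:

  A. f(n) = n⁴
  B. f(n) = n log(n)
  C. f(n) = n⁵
B < A < C

Comparing growth rates:
B = n log(n) is O(n log n)
A = n⁴ is O(n⁴)
C = n⁵ is O(n⁵)

Therefore, the order from slowest to fastest is: B < A < C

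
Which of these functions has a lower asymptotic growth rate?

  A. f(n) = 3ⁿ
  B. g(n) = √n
B

f(n) = 3ⁿ is O(3ⁿ), while g(n) = √n is O(√n).
Since O(√n) grows slower than O(3ⁿ), g(n) is dominated.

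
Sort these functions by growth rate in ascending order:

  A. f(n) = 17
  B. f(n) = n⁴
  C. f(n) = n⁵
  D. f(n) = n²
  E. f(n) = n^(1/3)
A < E < D < B < C

Comparing growth rates:
A = 17 is O(1)
E = n^(1/3) is O(n^(1/3))
D = n² is O(n²)
B = n⁴ is O(n⁴)
C = n⁵ is O(n⁵)

Therefore, the order from slowest to fastest is: A < E < D < B < C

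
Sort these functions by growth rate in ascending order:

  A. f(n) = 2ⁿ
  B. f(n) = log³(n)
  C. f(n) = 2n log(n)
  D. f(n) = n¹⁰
B < C < D < A

Comparing growth rates:
B = log³(n) is O(log³ n)
C = 2n log(n) is O(n log n)
D = n¹⁰ is O(n¹⁰)
A = 2ⁿ is O(2ⁿ)

Therefore, the order from slowest to fastest is: B < C < D < A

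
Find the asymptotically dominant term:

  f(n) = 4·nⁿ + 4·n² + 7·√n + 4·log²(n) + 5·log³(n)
4·nⁿ

Looking at each term:
  - 4·nⁿ is O(nⁿ)
  - 4·n² is O(n²)
  - 7·√n is O(√n)
  - 4·log²(n) is O(log² n)
  - 5·log³(n) is O(log³ n)

The term 4·nⁿ (O(nⁿ)) grows fastest and dominates all others.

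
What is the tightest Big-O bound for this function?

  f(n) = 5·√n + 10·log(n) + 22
O(√n)

The dominant term in 5·√n + 10·log(n) + 22 is 5·√n, which is Θ(√n).
Lower-order terms (10·log(n), 22) are asymptotically negligible.
Constants are absorbed, so the tightest bound is O(√n).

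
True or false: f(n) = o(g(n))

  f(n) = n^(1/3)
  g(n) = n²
True

f(n) = n^(1/3) is O(n^(1/3)), and g(n) = n² is O(n²).
Since O(n^(1/3)) grows strictly slower than O(n²), f(n) = o(g(n)) is true.
This means lim(n→∞) f(n)/g(n) = 0.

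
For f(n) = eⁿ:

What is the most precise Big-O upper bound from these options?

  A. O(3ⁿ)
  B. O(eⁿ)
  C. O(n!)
B

f(n) = eⁿ is O(eⁿ).
All listed options are valid Big-O bounds (upper bounds),
but O(eⁿ) is the tightest (smallest valid bound).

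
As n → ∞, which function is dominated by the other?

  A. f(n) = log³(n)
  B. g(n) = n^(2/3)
A

f(n) = log³(n) is O(log³ n), while g(n) = n^(2/3) is O(n^(2/3)).
Since O(log³ n) grows slower than O(n^(2/3)), f(n) is dominated.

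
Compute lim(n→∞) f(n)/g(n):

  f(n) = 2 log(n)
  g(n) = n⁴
0

Since 2 log(n) (O(log n)) grows slower than n⁴ (O(n⁴)),
the ratio f(n)/g(n) → 0 as n → ∞.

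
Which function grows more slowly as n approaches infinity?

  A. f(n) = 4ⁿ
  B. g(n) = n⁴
B

f(n) = 4ⁿ is O(4ⁿ), while g(n) = n⁴ is O(n⁴).
Since O(n⁴) grows slower than O(4ⁿ), g(n) is dominated.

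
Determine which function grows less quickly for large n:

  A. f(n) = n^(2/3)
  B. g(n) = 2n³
A

f(n) = n^(2/3) is O(n^(2/3)), while g(n) = 2n³ is O(n³).
Since O(n^(2/3)) grows slower than O(n³), f(n) is dominated.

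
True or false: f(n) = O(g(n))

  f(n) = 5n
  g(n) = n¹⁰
True

f(n) = 5n is O(n), and g(n) = n¹⁰ is O(n¹⁰).
Since O(n) ⊆ O(n¹⁰) (f grows no faster than g), f(n) = O(g(n)) is true.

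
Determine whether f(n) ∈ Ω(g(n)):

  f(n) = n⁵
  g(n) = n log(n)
True

f(n) = n⁵ is O(n⁵), and g(n) = n log(n) is O(n log n).
Since O(n⁵) grows at least as fast as O(n log n), f(n) = Ω(g(n)) is true.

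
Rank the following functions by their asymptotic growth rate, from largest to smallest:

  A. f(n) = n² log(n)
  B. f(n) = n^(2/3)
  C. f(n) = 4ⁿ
C > A > B

Comparing growth rates:
C = 4ⁿ is O(4ⁿ)
A = n² log(n) is O(n² log n)
B = n^(2/3) is O(n^(2/3))

Therefore, the order from fastest to slowest is: C > A > B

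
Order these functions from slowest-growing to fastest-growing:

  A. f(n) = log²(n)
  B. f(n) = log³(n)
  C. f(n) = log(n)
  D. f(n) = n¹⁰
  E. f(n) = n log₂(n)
C < A < B < E < D

Comparing growth rates:
C = log(n) is O(log n)
A = log²(n) is O(log² n)
B = log³(n) is O(log³ n)
E = n log₂(n) is O(n log n)
D = n¹⁰ is O(n¹⁰)

Therefore, the order from slowest to fastest is: C < A < B < E < D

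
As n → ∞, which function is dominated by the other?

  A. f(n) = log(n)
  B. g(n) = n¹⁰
A

f(n) = log(n) is O(log n), while g(n) = n¹⁰ is O(n¹⁰).
Since O(log n) grows slower than O(n¹⁰), f(n) is dominated.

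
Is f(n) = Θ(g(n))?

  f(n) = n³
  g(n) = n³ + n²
True

f(n) = n³ and g(n) = n³ + n² are both O(n³).
Since they have the same asymptotic growth rate, f(n) = Θ(g(n)) is true.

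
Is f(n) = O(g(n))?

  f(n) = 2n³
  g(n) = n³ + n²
True

f(n) = 2n³ and g(n) = n³ + n² are both O(n³).
Big-O permits equal growth rates (f ≤ c·g for some c), so f(n) = O(g(n)) is true.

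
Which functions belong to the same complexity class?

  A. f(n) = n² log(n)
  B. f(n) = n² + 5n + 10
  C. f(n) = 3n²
B and C

Examining each function:
  A. n² log(n) is O(n² log n)
  B. n² + 5n + 10 is O(n²)
  C. 3n² is O(n²)

Functions B and C both have the same complexity class.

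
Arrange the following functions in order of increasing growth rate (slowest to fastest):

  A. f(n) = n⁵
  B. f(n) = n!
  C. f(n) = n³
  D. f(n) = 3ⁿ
C < A < D < B

Comparing growth rates:
C = n³ is O(n³)
A = n⁵ is O(n⁵)
D = 3ⁿ is O(3ⁿ)
B = n! is O(n!)

Therefore, the order from slowest to fastest is: C < A < D < B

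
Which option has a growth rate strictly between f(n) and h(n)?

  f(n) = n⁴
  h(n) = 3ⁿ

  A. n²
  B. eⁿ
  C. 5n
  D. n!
B

We need g(n) with n⁴ = o(g(n)) and g(n) = o(3ⁿ), i.e. O(n⁴) ≺ g ≺ O(3ⁿ).
Check each option:
  A. n² — O(n²) does not grow strictly faster than f(n)
  B. eⁿ — O(eⁿ) is strictly between O(n⁴) and O(3ⁿ) ✓
  C. 5n — O(n) does not grow strictly faster than f(n)
  D. n! — O(n!) does not grow strictly slower than h(n)

Only option B (eⁿ) lies strictly between.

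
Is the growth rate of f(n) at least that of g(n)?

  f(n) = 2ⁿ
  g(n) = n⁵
True

f(n) = 2ⁿ is O(2ⁿ), and g(n) = n⁵ is O(n⁵).
Since O(2ⁿ) grows at least as fast as O(n⁵), f(n) = Ω(g(n)) is true.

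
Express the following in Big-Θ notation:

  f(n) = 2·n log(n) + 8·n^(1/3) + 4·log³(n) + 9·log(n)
Θ(n log n)

Order the terms by growth rate: 9·log(n) ≺ 4·log³(n) ≺ 8·n^(1/3) ≺ 2·n log(n).
The fastest-growing term 2·n log(n) dominates as n → ∞; dropping its constant factor gives Θ(n log n).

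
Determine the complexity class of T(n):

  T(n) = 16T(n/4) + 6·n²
Θ(n² log n)

Master Theorem: a = 16, b = 4, f(n) = 6·n².
Compute the critical exponent d = log₄(16) = 2.
Compare f(n) = Θ(n²) against n^d:
  k = 2 = d, so f(n) = Θ(n^d) — Case 2.
  Work is balanced across levels: T(n) = Θ(n^d log n) = Θ(n² log n).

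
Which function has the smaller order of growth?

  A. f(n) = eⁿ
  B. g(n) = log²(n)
B

f(n) = eⁿ is O(eⁿ), while g(n) = log²(n) is O(log² n).
Since O(log² n) grows slower than O(eⁿ), g(n) is dominated.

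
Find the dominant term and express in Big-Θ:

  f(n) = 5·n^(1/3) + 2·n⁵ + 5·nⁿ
Θ(nⁿ)

Order the terms by growth rate: 5·n^(1/3) ≺ 2·n⁵ ≺ 5·nⁿ.
The fastest-growing term 5·nⁿ dominates as n → ∞; dropping its constant factor gives Θ(nⁿ).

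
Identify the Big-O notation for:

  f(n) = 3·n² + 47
O(n²)

The dominant term in 3·n² + 47 is 3·n², which is Θ(n²).
Lower-order terms (47) are asymptotically negligible.
Constants are absorbed, so the tightest bound is O(n²).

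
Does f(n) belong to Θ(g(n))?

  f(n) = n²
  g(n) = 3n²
True

f(n) = n² and g(n) = 3n² are both O(n²).
Since they have the same asymptotic growth rate, f(n) = Θ(g(n)) is true.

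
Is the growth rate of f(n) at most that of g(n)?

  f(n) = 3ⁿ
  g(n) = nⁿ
True

f(n) = 3ⁿ is O(3ⁿ), and g(n) = nⁿ is O(nⁿ).
Since O(3ⁿ) ⊆ O(nⁿ) (f grows no faster than g), f(n) = O(g(n)) is true.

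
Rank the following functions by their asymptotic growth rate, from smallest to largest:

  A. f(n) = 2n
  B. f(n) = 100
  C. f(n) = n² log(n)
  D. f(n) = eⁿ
B < A < C < D

Comparing growth rates:
B = 100 is O(1)
A = 2n is O(n)
C = n² log(n) is O(n² log n)
D = eⁿ is O(eⁿ)

Therefore, the order from slowest to fastest is: B < A < C < D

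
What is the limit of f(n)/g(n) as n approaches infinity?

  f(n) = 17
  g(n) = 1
17

Since 17 and 1 have the same growth rate (O(1)),
the ratio converges to a constant: 17.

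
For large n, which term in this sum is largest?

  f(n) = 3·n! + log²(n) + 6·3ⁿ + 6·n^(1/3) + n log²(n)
3·n!

Looking at each term:
  - 3·n! is O(n!)
  - log²(n) is O(log² n)
  - 6·3ⁿ is O(3ⁿ)
  - 6·n^(1/3) is O(n^(1/3))
  - n log²(n) is O(n log² n)

The term 3·n! (O(n!)) grows fastest and dominates all others.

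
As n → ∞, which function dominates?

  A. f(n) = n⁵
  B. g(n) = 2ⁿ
B

f(n) = n⁵ is O(n⁵), while g(n) = 2ⁿ is O(2ⁿ).
Since O(2ⁿ) grows faster than O(n⁵), g(n) dominates.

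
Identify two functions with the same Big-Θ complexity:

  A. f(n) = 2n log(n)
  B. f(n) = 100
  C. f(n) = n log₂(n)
A and C

Examining each function:
  A. 2n log(n) is O(n log n)
  B. 100 is O(1)
  C. n log₂(n) is O(n log n)

Functions A and C both have the same complexity class.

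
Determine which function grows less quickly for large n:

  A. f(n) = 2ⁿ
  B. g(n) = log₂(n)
B

f(n) = 2ⁿ is O(2ⁿ), while g(n) = log₂(n) is O(log n).
Since O(log n) grows slower than O(2ⁿ), g(n) is dominated.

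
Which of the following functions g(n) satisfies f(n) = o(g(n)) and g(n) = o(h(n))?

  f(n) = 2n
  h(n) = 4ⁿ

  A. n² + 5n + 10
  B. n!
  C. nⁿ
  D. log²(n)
A

We need g(n) with 2n = o(g(n)) and g(n) = o(4ⁿ), i.e. O(n) ≺ g ≺ O(4ⁿ).
Check each option:
  A. n² + 5n + 10 — O(n²) is strictly between O(n) and O(4ⁿ) ✓
  B. n! — O(n!) does not grow strictly slower than h(n)
  C. nⁿ — O(nⁿ) does not grow strictly slower than h(n)
  D. log²(n) — O(log² n) does not grow strictly faster than f(n)

Only option A (n² + 5n + 10) lies strictly between.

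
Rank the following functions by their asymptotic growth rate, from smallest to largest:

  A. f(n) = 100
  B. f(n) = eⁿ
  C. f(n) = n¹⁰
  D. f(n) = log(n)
A < D < C < B

Comparing growth rates:
A = 100 is O(1)
D = log(n) is O(log n)
C = n¹⁰ is O(n¹⁰)
B = eⁿ is O(eⁿ)

Therefore, the order from slowest to fastest is: A < D < C < B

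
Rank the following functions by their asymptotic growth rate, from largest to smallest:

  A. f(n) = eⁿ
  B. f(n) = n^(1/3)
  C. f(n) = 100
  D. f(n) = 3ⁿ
D > A > B > C

Comparing growth rates:
D = 3ⁿ is O(3ⁿ)
A = eⁿ is O(eⁿ)
B = n^(1/3) is O(n^(1/3))
C = 100 is O(1)

Therefore, the order from fastest to slowest is: D > A > B > C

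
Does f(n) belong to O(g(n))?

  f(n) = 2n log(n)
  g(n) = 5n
False

f(n) = 2n log(n) is O(n log n), and g(n) = 5n is O(n).
Since O(n log n) grows faster than O(n), f(n) = O(g(n)) is false.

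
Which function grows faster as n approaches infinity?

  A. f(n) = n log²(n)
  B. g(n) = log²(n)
A

f(n) = n log²(n) is O(n log² n), while g(n) = log²(n) is O(log² n).
Since O(n log² n) grows faster than O(log² n), f(n) dominates.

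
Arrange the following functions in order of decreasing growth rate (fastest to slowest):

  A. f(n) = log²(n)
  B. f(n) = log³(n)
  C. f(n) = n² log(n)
C > B > A

Comparing growth rates:
C = n² log(n) is O(n² log n)
B = log³(n) is O(log³ n)
A = log²(n) is O(log² n)

Therefore, the order from fastest to slowest is: C > B > A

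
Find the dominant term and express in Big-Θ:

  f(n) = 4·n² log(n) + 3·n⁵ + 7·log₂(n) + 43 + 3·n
Θ(n⁵)

Order the terms by growth rate: 43 ≺ 7·log₂(n) ≺ 3·n ≺ 4·n² log(n) ≺ 3·n⁵.
The fastest-growing term 3·n⁵ dominates as n → ∞; dropping its constant factor gives Θ(n⁵).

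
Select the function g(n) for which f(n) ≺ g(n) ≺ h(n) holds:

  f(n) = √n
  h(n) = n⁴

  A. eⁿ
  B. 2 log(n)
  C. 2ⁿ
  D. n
D

We need g(n) with √n = o(g(n)) and g(n) = o(n⁴), i.e. O(√n) ≺ g ≺ O(n⁴).
Check each option:
  A. eⁿ — O(eⁿ) does not grow strictly slower than h(n)
  B. 2 log(n) — O(log n) does not grow strictly faster than f(n)
  C. 2ⁿ — O(2ⁿ) does not grow strictly slower than h(n)
  D. n — O(n) is strictly between O(√n) and O(n⁴) ✓

Only option D (n) lies strictly between.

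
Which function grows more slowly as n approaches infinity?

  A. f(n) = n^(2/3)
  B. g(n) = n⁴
A

f(n) = n^(2/3) is O(n^(2/3)), while g(n) = n⁴ is O(n⁴).
Since O(n^(2/3)) grows slower than O(n⁴), f(n) is dominated.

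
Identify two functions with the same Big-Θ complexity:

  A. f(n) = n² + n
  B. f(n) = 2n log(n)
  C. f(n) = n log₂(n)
B and C

Examining each function:
  A. n² + n is O(n²)
  B. 2n log(n) is O(n log n)
  C. n log₂(n) is O(n log n)

Functions B and C both have the same complexity class.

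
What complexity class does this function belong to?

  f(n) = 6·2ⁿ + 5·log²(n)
O(2ⁿ)

The dominant term in 6·2ⁿ + 5·log²(n) is 6·2ⁿ, which is Θ(2ⁿ).
Lower-order terms (5·log²(n)) are asymptotically negligible.
Constants are absorbed, so the tightest bound is O(2ⁿ).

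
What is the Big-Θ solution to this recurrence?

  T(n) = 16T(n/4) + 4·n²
Θ(n² log n)

Master Theorem: a = 16, b = 4, f(n) = 4·n².
Compute the critical exponent d = log₄(16) = 2.
Compare f(n) = Θ(n²) against n^d:
  k = 2 = d, so f(n) = Θ(n^d) — Case 2.
  Work is balanced across levels: T(n) = Θ(n^d log n) = Θ(n² log n).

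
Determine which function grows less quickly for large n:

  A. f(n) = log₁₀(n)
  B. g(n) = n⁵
A

f(n) = log₁₀(n) is O(log n), while g(n) = n⁵ is O(n⁵).
Since O(log n) grows slower than O(n⁵), f(n) is dominated.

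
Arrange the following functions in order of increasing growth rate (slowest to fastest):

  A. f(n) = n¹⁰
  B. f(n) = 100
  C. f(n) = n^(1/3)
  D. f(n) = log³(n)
B < D < C < A

Comparing growth rates:
B = 100 is O(1)
D = log³(n) is O(log³ n)
C = n^(1/3) is O(n^(1/3))
A = n¹⁰ is O(n¹⁰)

Therefore, the order from slowest to fastest is: B < D < C < A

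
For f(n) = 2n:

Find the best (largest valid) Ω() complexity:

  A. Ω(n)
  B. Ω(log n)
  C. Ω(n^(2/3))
A

f(n) = 2n is Ω(n).
All listed options are valid Big-Ω bounds (lower bounds),
but Ω(n) is the tightest (largest valid bound).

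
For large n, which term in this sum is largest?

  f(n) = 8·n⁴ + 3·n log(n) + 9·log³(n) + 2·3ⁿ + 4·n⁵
2·3ⁿ

Looking at each term:
  - 8·n⁴ is O(n⁴)
  - 3·n log(n) is O(n log n)
  - 9·log³(n) is O(log³ n)
  - 2·3ⁿ is O(3ⁿ)
  - 4·n⁵ is O(n⁵)

The term 2·3ⁿ (O(3ⁿ)) grows fastest and dominates all others.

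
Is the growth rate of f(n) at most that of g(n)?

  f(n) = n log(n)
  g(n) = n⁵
True

f(n) = n log(n) is O(n log n), and g(n) = n⁵ is O(n⁵).
Since O(n log n) ⊆ O(n⁵) (f grows no faster than g), f(n) = O(g(n)) is true.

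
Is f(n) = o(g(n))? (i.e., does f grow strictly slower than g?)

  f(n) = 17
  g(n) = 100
False

f(n) = 17 is O(1), and g(n) = 100 is O(1).
Since they have the same growth rate, f(n) = o(g(n)) is false.
(f = o(g) requires f to grow strictly slower, not equal.)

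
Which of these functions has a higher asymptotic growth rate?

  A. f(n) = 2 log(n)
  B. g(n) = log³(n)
B

f(n) = 2 log(n) is O(log n), while g(n) = log³(n) is O(log³ n).
Since O(log³ n) grows faster than O(log n), g(n) dominates.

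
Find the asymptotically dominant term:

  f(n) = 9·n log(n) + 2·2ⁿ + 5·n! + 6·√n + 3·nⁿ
3·nⁿ

Looking at each term:
  - 9·n log(n) is O(n log n)
  - 2·2ⁿ is O(2ⁿ)
  - 5·n! is O(n!)
  - 6·√n is O(√n)
  - 3·nⁿ is O(nⁿ)

The term 3·nⁿ (O(nⁿ)) grows fastest and dominates all others.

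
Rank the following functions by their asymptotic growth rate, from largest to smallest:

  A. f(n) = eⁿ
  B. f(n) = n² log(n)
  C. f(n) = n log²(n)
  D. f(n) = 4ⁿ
D > A > B > C

Comparing growth rates:
D = 4ⁿ is O(4ⁿ)
A = eⁿ is O(eⁿ)
B = n² log(n) is O(n² log n)
C = n log²(n) is O(n log² n)

Therefore, the order from fastest to slowest is: D > A > B > C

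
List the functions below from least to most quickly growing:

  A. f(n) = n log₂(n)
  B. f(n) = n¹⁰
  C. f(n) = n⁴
A < C < B

Comparing growth rates:
A = n log₂(n) is O(n log n)
C = n⁴ is O(n⁴)
B = n¹⁰ is O(n¹⁰)

Therefore, the order from slowest to fastest is: A < C < B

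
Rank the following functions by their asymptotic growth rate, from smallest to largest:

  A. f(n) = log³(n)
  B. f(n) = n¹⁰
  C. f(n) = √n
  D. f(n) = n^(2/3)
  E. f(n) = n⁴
A < C < D < E < B

Comparing growth rates:
A = log³(n) is O(log³ n)
C = √n is O(√n)
D = n^(2/3) is O(n^(2/3))
E = n⁴ is O(n⁴)
B = n¹⁰ is O(n¹⁰)

Therefore, the order from slowest to fastest is: A < C < D < E < B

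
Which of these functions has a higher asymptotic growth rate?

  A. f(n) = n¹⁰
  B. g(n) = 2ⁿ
B

f(n) = n¹⁰ is O(n¹⁰), while g(n) = 2ⁿ is O(2ⁿ).
Since O(2ⁿ) grows faster than O(n¹⁰), g(n) dominates.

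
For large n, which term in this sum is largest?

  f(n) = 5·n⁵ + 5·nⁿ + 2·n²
5·nⁿ

Looking at each term:
  - 5·n⁵ is O(n⁵)
  - 5·nⁿ is O(nⁿ)
  - 2·n² is O(n²)

The term 5·nⁿ (O(nⁿ)) grows fastest and dominates all others.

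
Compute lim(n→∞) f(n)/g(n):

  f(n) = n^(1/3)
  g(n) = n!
0

Since n^(1/3) (O(n^(1/3))) grows slower than n! (O(n!)),
the ratio f(n)/g(n) → 0 as n → ∞.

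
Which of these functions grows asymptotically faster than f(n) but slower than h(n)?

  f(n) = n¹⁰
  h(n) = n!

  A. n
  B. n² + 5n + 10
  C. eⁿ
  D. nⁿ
C

We need g(n) with n¹⁰ = o(g(n)) and g(n) = o(n!), i.e. O(n¹⁰) ≺ g ≺ O(n!).
Check each option:
  A. n — O(n) does not grow strictly faster than f(n)
  B. n² + 5n + 10 — O(n²) does not grow strictly faster than f(n)
  C. eⁿ — O(eⁿ) is strictly between O(n¹⁰) and O(n!) ✓
  D. nⁿ — O(nⁿ) does not grow strictly slower than h(n)

Only option C (eⁿ) lies strictly between.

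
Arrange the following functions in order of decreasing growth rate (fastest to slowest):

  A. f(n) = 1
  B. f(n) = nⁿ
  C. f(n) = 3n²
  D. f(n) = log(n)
B > C > D > A

Comparing growth rates:
B = nⁿ is O(nⁿ)
C = 3n² is O(n²)
D = log(n) is O(log n)
A = 1 is O(1)

Therefore, the order from fastest to slowest is: B > C > D > A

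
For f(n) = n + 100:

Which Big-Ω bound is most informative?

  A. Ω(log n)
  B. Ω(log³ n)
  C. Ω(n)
C

f(n) = n + 100 is Ω(n).
All listed options are valid Big-Ω bounds (lower bounds),
but Ω(n) is the tightest (largest valid bound).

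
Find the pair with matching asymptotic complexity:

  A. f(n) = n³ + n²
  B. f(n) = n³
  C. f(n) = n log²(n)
A and B

Examining each function:
  A. n³ + n² is O(n³)
  B. n³ is O(n³)
  C. n log²(n) is O(n log² n)

Functions A and B both have the same complexity class.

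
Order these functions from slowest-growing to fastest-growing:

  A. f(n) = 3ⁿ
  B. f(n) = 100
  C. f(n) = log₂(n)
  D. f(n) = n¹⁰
B < C < D < A

Comparing growth rates:
B = 100 is O(1)
C = log₂(n) is O(log n)
D = n¹⁰ is O(n¹⁰)
A = 3ⁿ is O(3ⁿ)

Therefore, the order from slowest to fastest is: B < C < D < A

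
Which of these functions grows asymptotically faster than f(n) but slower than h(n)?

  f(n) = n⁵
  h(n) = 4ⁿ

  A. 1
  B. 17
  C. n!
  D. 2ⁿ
D

We need g(n) with n⁵ = o(g(n)) and g(n) = o(4ⁿ), i.e. O(n⁵) ≺ g ≺ O(4ⁿ).
Check each option:
  A. 1 — O(1) does not grow strictly faster than f(n)
  B. 17 — O(1) does not grow strictly faster than f(n)
  C. n! — O(n!) does not grow strictly slower than h(n)
  D. 2ⁿ — O(2ⁿ) is strictly between O(n⁵) and O(4ⁿ) ✓

Only option D (2ⁿ) lies strictly between.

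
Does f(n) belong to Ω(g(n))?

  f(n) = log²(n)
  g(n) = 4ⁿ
False

f(n) = log²(n) is O(log² n), and g(n) = 4ⁿ is O(4ⁿ).
Since O(log² n) grows slower than O(4ⁿ), f(n) = Ω(g(n)) is false.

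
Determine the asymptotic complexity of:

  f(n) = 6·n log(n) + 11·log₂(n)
O(n log n)

The dominant term in 6·n log(n) + 11·log₂(n) is 6·n log(n), which is Θ(n log n).
Lower-order terms (11·log₂(n)) are asymptotically negligible.
Constants are absorbed, so the tightest bound is O(n log n).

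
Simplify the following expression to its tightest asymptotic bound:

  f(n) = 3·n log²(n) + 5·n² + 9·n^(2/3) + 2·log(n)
Θ(n²)

Order the terms by growth rate: 2·log(n) ≺ 9·n^(2/3) ≺ 3·n log²(n) ≺ 5·n².
The fastest-growing term 5·n² dominates as n → ∞; dropping its constant factor gives Θ(n²).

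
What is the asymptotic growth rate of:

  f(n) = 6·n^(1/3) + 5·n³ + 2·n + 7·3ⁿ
Θ(3ⁿ)

Order the terms by growth rate: 6·n^(1/3) ≺ 2·n ≺ 5·n³ ≺ 7·3ⁿ.
The fastest-growing term 7·3ⁿ dominates as n → ∞; dropping its constant factor gives Θ(3ⁿ).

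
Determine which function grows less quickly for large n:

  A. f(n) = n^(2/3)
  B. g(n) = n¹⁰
A

f(n) = n^(2/3) is O(n^(2/3)), while g(n) = n¹⁰ is O(n¹⁰).
Since O(n^(2/3)) grows slower than O(n¹⁰), f(n) is dominated.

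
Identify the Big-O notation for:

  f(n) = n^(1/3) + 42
O(n^(1/3))

The dominant term in n^(1/3) + 42 is n^(1/3), which is Θ(n^(1/3)).
Lower-order terms (42) are asymptotically negligible.
Constants are absorbed, so the tightest bound is O(n^(1/3)).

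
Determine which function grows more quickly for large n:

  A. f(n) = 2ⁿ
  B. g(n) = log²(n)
A

f(n) = 2ⁿ is O(2ⁿ), while g(n) = log²(n) is O(log² n).
Since O(2ⁿ) grows faster than O(log² n), f(n) dominates.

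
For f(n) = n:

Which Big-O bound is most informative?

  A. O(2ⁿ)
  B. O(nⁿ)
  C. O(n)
C

f(n) = n is O(n).
All listed options are valid Big-O bounds (upper bounds),
but O(n) is the tightest (smallest valid bound).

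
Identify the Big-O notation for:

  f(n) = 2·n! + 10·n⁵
O(n!)

The dominant term in 2·n! + 10·n⁵ is 2·n!, which is Θ(n!).
Lower-order terms (10·n⁵) are asymptotically negligible.
Constants are absorbed, so the tightest bound is O(n!).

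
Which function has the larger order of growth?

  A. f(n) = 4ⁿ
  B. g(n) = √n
A

f(n) = 4ⁿ is O(4ⁿ), while g(n) = √n is O(√n).
Since O(4ⁿ) grows faster than O(√n), f(n) dominates.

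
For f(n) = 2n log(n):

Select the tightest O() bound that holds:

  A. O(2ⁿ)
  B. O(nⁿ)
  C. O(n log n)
C

f(n) = 2n log(n) is O(n log n).
All listed options are valid Big-O bounds (upper bounds),
but O(n log n) is the tightest (smallest valid bound).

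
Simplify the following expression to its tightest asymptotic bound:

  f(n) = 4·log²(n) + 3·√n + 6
Θ(√n)

Order the terms by growth rate: 6 ≺ 4·log²(n) ≺ 3·√n.
The fastest-growing term 3·√n dominates as n → ∞; dropping its constant factor gives Θ(√n).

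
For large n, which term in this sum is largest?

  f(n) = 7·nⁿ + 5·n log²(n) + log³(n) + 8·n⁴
7·nⁿ

Looking at each term:
  - 7·nⁿ is O(nⁿ)
  - 5·n log²(n) is O(n log² n)
  - log³(n) is O(log³ n)
  - 8·n⁴ is O(n⁴)

The term 7·nⁿ (O(nⁿ)) grows fastest and dominates all others.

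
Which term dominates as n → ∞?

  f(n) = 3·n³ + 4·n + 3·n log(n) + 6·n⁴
6·n⁴

Looking at each term:
  - 3·n³ is O(n³)
  - 4·n is O(n)
  - 3·n log(n) is O(n log n)
  - 6·n⁴ is O(n⁴)

The term 6·n⁴ (O(n⁴)) grows fastest and dominates all others.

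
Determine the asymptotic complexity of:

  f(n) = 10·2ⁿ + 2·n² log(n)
O(2ⁿ)

The dominant term in 10·2ⁿ + 2·n² log(n) is 10·2ⁿ, which is Θ(2ⁿ).
Lower-order terms (2·n² log(n)) are asymptotically negligible.
Constants are absorbed, so the tightest bound is O(2ⁿ).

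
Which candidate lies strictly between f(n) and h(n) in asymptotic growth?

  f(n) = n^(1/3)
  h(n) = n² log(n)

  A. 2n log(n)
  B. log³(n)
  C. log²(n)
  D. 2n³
A

We need g(n) with n^(1/3) = o(g(n)) and g(n) = o(n² log(n)), i.e. O(n^(1/3)) ≺ g ≺ O(n² log n).
Check each option:
  A. 2n log(n) — O(n log n) is strictly between O(n^(1/3)) and O(n² log n) ✓
  B. log³(n) — O(log³ n) does not grow strictly faster than f(n)
  C. log²(n) — O(log² n) does not grow strictly faster than f(n)
  D. 2n³ — O(n³) does not grow strictly slower than h(n)

Only option A (2n log(n)) lies strictly between.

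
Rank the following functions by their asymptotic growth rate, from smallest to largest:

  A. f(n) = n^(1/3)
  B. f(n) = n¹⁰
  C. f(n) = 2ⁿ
A < B < C

Comparing growth rates:
A = n^(1/3) is O(n^(1/3))
B = n¹⁰ is O(n¹⁰)
C = 2ⁿ is O(2ⁿ)

Therefore, the order from slowest to fastest is: A < B < C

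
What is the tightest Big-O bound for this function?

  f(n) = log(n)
O(log n)

The dominant term in log(n) is log(n), which is Θ(log n).
Constants are absorbed, so the tightest bound is O(log n).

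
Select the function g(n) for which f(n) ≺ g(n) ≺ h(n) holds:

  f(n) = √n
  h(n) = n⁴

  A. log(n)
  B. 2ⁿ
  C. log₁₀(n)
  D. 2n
D

We need g(n) with √n = o(g(n)) and g(n) = o(n⁴), i.e. O(√n) ≺ g ≺ O(n⁴).
Check each option:
  A. log(n) — O(log n) does not grow strictly faster than f(n)
  B. 2ⁿ — O(2ⁿ) does not grow strictly slower than h(n)
  C. log₁₀(n) — O(log n) does not grow strictly faster than f(n)
  D. 2n — O(n) is strictly between O(√n) and O(n⁴) ✓

Only option D (2n) lies strictly between.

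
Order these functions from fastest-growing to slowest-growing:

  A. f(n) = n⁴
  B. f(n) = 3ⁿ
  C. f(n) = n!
C > B > A

Comparing growth rates:
C = n! is O(n!)
B = 3ⁿ is O(3ⁿ)
A = n⁴ is O(n⁴)

Therefore, the order from fastest to slowest is: C > B > A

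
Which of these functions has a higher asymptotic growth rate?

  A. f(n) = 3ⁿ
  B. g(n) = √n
A

f(n) = 3ⁿ is O(3ⁿ), while g(n) = √n is O(√n).
Since O(3ⁿ) grows faster than O(√n), f(n) dominates.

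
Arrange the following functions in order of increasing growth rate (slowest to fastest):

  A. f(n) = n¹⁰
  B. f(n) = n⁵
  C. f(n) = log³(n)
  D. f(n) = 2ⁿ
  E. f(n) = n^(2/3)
C < E < B < A < D

Comparing growth rates:
C = log³(n) is O(log³ n)
E = n^(2/3) is O(n^(2/3))
B = n⁵ is O(n⁵)
A = n¹⁰ is O(n¹⁰)
D = 2ⁿ is O(2ⁿ)

Therefore, the order from slowest to fastest is: C < E < B < A < D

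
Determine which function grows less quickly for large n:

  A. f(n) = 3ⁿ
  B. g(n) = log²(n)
B

f(n) = 3ⁿ is O(3ⁿ), while g(n) = log²(n) is O(log² n).
Since O(log² n) grows slower than O(3ⁿ), g(n) is dominated.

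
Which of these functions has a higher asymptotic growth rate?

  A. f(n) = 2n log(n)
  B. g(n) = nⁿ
B

f(n) = 2n log(n) is O(n log n), while g(n) = nⁿ is O(nⁿ).
Since O(nⁿ) grows faster than O(n log n), g(n) dominates.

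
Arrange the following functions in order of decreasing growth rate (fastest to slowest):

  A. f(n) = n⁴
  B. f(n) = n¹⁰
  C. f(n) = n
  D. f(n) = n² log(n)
B > A > D > C

Comparing growth rates:
B = n¹⁰ is O(n¹⁰)
A = n⁴ is O(n⁴)
D = n² log(n) is O(n² log n)
C = n is O(n)

Therefore, the order from fastest to slowest is: B > A > D > C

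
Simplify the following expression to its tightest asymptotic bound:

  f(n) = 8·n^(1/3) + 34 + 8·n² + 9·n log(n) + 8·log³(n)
Θ(n²)

Order the terms by growth rate: 34 ≺ 8·log³(n) ≺ 8·n^(1/3) ≺ 9·n log(n) ≺ 8·n².
The fastest-growing term 8·n² dominates as n → ∞; dropping its constant factor gives Θ(n²).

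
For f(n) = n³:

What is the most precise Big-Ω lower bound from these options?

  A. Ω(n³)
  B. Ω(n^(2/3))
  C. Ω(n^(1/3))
A

f(n) = n³ is Ω(n³).
All listed options are valid Big-Ω bounds (lower bounds),
but Ω(n³) is the tightest (largest valid bound).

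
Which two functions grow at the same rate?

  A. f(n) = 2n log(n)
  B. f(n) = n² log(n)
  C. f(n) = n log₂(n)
A and C

Examining each function:
  A. 2n log(n) is O(n log n)
  B. n² log(n) is O(n² log n)
  C. n log₂(n) is O(n log n)

Functions A and C both have the same complexity class.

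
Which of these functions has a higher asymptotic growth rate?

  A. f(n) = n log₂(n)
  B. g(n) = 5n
A

f(n) = n log₂(n) is O(n log n), while g(n) = 5n is O(n).
Since O(n log n) grows faster than O(n), f(n) dominates.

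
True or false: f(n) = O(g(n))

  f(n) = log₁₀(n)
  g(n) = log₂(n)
True

f(n) = log₁₀(n) and g(n) = log₂(n) are both O(log n).
Big-O permits equal growth rates (f ≤ c·g for some c), so f(n) = O(g(n)) is true.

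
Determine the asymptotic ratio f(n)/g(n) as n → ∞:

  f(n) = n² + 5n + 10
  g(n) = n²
1

Since n² + 5n + 10 and n² have the same growth rate (O(n²)),
the ratio converges to a constant: 1.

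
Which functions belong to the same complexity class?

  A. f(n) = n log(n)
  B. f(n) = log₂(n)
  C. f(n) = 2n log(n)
A and C

Examining each function:
  A. n log(n) is O(n log n)
  B. log₂(n) is O(log n)
  C. 2n log(n) is O(n log n)

Functions A and C both have the same complexity class.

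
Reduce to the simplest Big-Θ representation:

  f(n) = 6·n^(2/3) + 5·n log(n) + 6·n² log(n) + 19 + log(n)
Θ(n² log n)

Order the terms by growth rate: 19 ≺ log(n) ≺ 6·n^(2/3) ≺ 5·n log(n) ≺ 6·n² log(n).
The fastest-growing term 6·n² log(n) dominates as n → ∞; dropping its constant factor gives Θ(n² log n).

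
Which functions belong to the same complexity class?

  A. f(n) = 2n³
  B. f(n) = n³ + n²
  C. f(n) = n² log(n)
A and B

Examining each function:
  A. 2n³ is O(n³)
  B. n³ + n² is O(n³)
  C. n² log(n) is O(n² log n)

Functions A and B both have the same complexity class.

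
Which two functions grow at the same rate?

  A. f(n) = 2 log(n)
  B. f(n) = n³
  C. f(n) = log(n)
A and C

Examining each function:
  A. 2 log(n) is O(log n)
  B. n³ is O(n³)
  C. log(n) is O(log n)

Functions A and C both have the same complexity class.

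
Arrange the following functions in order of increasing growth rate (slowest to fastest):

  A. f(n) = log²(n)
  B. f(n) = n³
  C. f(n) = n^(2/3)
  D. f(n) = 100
D < A < C < B

Comparing growth rates:
D = 100 is O(1)
A = log²(n) is O(log² n)
C = n^(2/3) is O(n^(2/3))
B = n³ is O(n³)

Therefore, the order from slowest to fastest is: D < A < C < B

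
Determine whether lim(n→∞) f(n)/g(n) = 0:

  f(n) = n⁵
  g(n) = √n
False

f(n) = n⁵ is O(n⁵), and g(n) = √n is O(√n).
Since O(n⁵) grows faster than or equal to O(√n), f(n) = o(g(n)) is false.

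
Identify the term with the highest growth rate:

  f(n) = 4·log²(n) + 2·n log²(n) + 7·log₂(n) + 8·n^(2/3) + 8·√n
2·n log²(n)

Looking at each term:
  - 4·log²(n) is O(log² n)
  - 2·n log²(n) is O(n log² n)
  - 7·log₂(n) is O(log n)
  - 8·n^(2/3) is O(n^(2/3))
  - 8·√n is O(√n)

The term 2·n log²(n) (O(n log² n)) grows fastest and dominates all others.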